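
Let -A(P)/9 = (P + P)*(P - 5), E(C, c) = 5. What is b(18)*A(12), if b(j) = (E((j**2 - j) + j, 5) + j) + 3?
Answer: -39312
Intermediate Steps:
b(j) = 8 + j (b(j) = (5 + j) + 3 = 8 + j)
A(P) = -18*P*(-5 + P) (A(P) = -9*(P + P)*(P - 5) = -9*2*P*(-5 + P) = -18*P*(-5 + P))
b(18)*A(12) = (8 + 18)*(18*12*(5 - 1*12)) = 26*(18*12*(5 - 12)) = 26*(18*12*(-7)) = 26*(-1512) = -39312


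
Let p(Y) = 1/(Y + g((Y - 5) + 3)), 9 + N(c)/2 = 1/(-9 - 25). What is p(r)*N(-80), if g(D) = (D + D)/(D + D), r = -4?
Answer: 307/51 ≈ 6.0196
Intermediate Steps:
g(D) = 1 (g(D) = (2*D)/((2*D)) = (2*D)*(1/(2*D)) = 1)
N(c) = -307/17 (N(c) = -18 + 2/(-9 - 25) = -18 + 2/(-34) = -18 + 2*(-1/34) = -18 - 1/17 = -307/17)
p(Y) = 1/(1 + Y) (p(Y) = 1/(Y + 1) = 1/(1 + Y))
p(r)*N(-80) = -307/17/(1 - 4) = -307/17/(-3) = -⅓*(-307/17) = 307/51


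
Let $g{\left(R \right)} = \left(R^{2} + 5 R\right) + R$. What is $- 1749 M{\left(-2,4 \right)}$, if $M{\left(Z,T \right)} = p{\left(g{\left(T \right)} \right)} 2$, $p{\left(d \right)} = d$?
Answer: $-139920$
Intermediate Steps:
$g{\left(R \right)} = R^{2} + 6 R$
$M{\left(Z,T \right)} = 2 T \left(6 + T\right)$ ($M{\left(Z,T \right)} = T \left(6 + T\right) 2 = 2 T \left(6 + T\right)$)
$- 1749 M{\left(-2,4 \right)} = - 1749 \cdot 2 \cdot 4 \left(6 + 4\right) = - 1749 \cdot 2 \cdot 4 \cdot 10 = \left(-1749\right) 80 = -139920$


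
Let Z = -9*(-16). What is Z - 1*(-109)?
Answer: 253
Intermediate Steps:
Z = 144 (Z = -1*(-144) = 144)
Z - 1*(-109) = 144 - 1*(-109) = 144 + 109 = 253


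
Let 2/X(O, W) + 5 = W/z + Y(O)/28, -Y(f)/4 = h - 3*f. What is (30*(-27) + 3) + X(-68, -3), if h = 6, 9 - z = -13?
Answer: -623855/773 ≈ -807.06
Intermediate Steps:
z = 22 (z = 9 - 1*(-13) = 9 + 13 = 22)
Y(f) = -24 + 12*f (Y(f) = -4*(6 - 3*f) = -24 + 12*f)
X(O, W) = 2/(-41/7 + W/22 + 3*O/7) (X(O, W) = 2/(-5 + (W/22 + (-24 + 12*O)/28)) = 2/(-5 + (W*(1/22) + (-24 + 12*O)*(1/28))) = 2/(-5 + (W/22 + (-6/7 + 3*O/7))) = 2/(-5 + (-6/7 + W/22 + 3*O/7)) = 2/(-41/7 + W/22 + 3*O/7))
(30*(-27) + 3) + X(-68, -3) = (30*(-27) + 3) + 308/(-902 + 7*(-3) + 66*(-68)) = (-810 + 3) + 308/(-902 - 21 - 4488) = -807 + 308/(-5411) = -807 + 308*(-1/5411) = -807 - 44/773 = -623855/773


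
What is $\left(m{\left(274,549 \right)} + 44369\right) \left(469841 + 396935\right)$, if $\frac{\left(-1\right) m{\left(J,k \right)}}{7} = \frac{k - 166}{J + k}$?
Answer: $\frac{31648597288656}{823} \approx 3.8455 \cdot 10^{10}$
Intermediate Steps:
$m{\left(J,k \right)} = - \frac{7 \left(-166 + k\right)}{J + k}$ ($m{\left(J,k \right)} = - 7 \frac{k - 166}{J + k} = - 7 \frac{-166 + k}{J + k} = - \frac{7 \left(-166 + k\right)}{J + k}$)
$\left(m{\left(274,549 \right)} + 44369\right) \left(469841 + 396935\right) = \left(\frac{7 \left(166 - 549\right)}{274 + 549} + 44369\right) \left(469841 + 396935\right) = \left(\frac{7 \left(166 - 549\right)}{823} + 44369\right) 866776 = \left(7 \cdot \frac{1}{823} \left(-383\right) + 44369\right) 866776 = \left(- \frac{2681}{823} + 44369\right) 866776 = \frac{36513006}{823} \cdot 866776 = \frac{31648597288656}{823}$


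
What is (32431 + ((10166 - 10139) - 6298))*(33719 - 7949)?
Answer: 674143200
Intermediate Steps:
(32431 + ((10166 - 10139) - 6298))*(33719 - 7949) = (32431 + (27 - 6298))*25770 = (32431 - 6271)*25770 = 26160*25770 = 674143200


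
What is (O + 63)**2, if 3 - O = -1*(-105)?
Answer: 1521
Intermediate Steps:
O = -102 (O = 3 - (-1)*(-105) = 3 - 1*105 = 3 - 105 = -102)
(O + 63)**2 = (-102 + 63)**2 = (-39)**2 = 1521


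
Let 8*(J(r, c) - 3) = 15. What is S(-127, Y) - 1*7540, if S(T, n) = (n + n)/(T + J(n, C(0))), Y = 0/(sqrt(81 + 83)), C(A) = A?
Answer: -7540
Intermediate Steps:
J(r, c) = 39/8 (J(r, c) = 3 + (1/8)*15 = 3 + 15/8 = 39/8)
Y = 0 (Y = 0/(sqrt(164)) = 0/((2*sqrt(41))) = 0*(sqrt(41)/82) = 0)
S(T, n) = 2*n/(39/8 + T) (S(T, n) = (n + n)/(T + 39/8) = (2*n)/(39/8 + T) = 2*n/(39/8 + T))
S(-127, Y) - 1*7540 = 16*0/(39 + 8*(-127)) - 1*7540 = 16*0/(39 - 1016) - 7540 = 16*0/(-977) - 7540 = 16*0*(-1/977) - 7540 = 0 - 7540 = -7540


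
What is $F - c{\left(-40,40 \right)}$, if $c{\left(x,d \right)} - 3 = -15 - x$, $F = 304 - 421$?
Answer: $-145$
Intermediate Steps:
$F = -117$ ($F = 304 - 421 = -117$)
$c{\left(x,d \right)} = -12 - x$ ($c{\left(x,d \right)} = 3 - \left(15 + x\right) = -12 - x$)
$F - c{\left(-40,40 \right)} = -117 - \left(-12 - -40\right) = -117 - \left(-12 + 40\right) = -117 - 28 = -145$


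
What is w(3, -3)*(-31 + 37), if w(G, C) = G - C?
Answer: 36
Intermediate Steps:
w(3, -3)*(-31 + 37) = (3 - 1*(-3))*(-31 + 37) = (3 + 3)*6 = 6*6 = 36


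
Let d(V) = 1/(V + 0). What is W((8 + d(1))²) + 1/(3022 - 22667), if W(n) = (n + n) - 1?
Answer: 3162844/19645 ≈ 161.00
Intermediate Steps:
d(V) = 1/V
W(n) = -1 + 2*n (W(n) = 2*n - 1 = -1 + 2*n)
W((8 + d(1))²) + 1/(3022 - 22667) = (-1 + 2*(8 + 1/1)²) + 1/(3022 - 22667) = (-1 + 2*(8 + 1)²) + 1/(-19645) = (-1 + 2*9²) - 1/19645 = (-1 + 2*81) - 1/19645 = (-1 + 162) - 1/19645 = 161 - 1/19645 = 3162844/19645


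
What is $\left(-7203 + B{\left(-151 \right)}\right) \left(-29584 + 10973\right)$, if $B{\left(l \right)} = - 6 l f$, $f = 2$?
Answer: $100331901$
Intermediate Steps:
$B{\left(l \right)} = - 12 l$ ($B{\left(l \right)} = - 6 l 2 = - 12 l$)
$\left(-7203 + B{\left(-151 \right)}\right) \left(-29584 + 10973\right) = \left(-7203 - -1812\right) \left(-29584 + 10973\right) = \left(-7203 + 1812\right) \left(-18611\right) = \left(-5391\right) \left(-18611\right) = 100331901$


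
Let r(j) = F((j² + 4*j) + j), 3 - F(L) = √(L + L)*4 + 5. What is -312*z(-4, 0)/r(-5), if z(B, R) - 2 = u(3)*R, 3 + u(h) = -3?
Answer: 312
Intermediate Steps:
u(h) = -6 (u(h) = -3 - 3 = -6)
F(L) = -2 - 4*√2*√L (F(L) = 3 - (√(L + L)*4 + 5) = 3 - (√(2*L)*4 + 5) = 3 - ((√2*√L)*4 + 5) = 3 - (4*√2*√L + 5) = 3 - (5 + 4*√2*√L) = 3 + (-5 - 4*√2*√L) = -2 - 4*√2*√L)
r(j) = -2 - 4*√2*√(j² + 5*j) (r(j) = -2 - 4*√2*√((j² + 4*j) + j) = -2 - 4*√2*√(j² + 5*j))
z(B, R) = 2 - 6*R
-312*z(-4, 0)/r(-5) = -312*(2 - 6*0)/(-2 - 4*√2*√(-5*(5 - 5))) = -312*(2 + 0)/(-2 - 4*√2*√(-5*0)) = -624/(-2 - 4*√2*√0) = -624/(-2 - 4*√2*0) = -624/(-2 + 0) = -624/(-2) = -624*(-1)/2 = -312*(-1) = 312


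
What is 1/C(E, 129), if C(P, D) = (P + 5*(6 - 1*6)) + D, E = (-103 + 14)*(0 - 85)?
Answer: 1/7694 ≈ 0.00012997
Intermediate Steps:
E = 7565 (E = -89*(-85) = 7565)
C(P, D) = D + P (C(P, D) = (P + 5*(6 - 6)) + D = (P + 5*0) + D = (P + 0) + D = P + D = D + P)
1/C(E, 129) = 1/(129 + 7565) = 1/7694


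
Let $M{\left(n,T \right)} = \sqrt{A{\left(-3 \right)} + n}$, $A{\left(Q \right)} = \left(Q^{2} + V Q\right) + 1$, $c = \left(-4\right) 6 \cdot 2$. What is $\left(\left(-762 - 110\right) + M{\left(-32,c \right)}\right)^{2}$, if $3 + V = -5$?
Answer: $\left(872 - \sqrt{2}\right)^{2} \approx 7.5792 \cdot 10^{5}$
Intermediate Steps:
$V = -8$ ($V = -3 - 5 = -8$)
$c = -48$ ($c = \left(-24\right) 2 = -48$)
$A{\left(Q \right)} = 1 + Q^{2} - 8 Q$ ($A{\left(Q \right)} = \left(Q^{2} - 8 Q\right) + 1 = 1 + Q^{2} - 8 Q$)
$M{\left(n,T \right)} = \sqrt{34 + n}$ ($M{\left(n,T \right)} = \sqrt{\left(1 + \left(-3\right)^{2} - -24\right) + n} = \sqrt{\left(1 + 9 + 24\right) + n} = \sqrt{34 + n}$)
$\left(\left(-762 - 110\right) + M{\left(-32,c \right)}\right)^{2} = \left(\left(-762 - 110\right) + \sqrt{34 - 32}\right)^{2} = \left(\left(-762 - 110\right) + \sqrt{2}\right)^{2} = \left(-872 + \sqrt{2}\right)^{2}$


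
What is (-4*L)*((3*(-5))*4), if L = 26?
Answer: 6240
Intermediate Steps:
(-4*L)*((3*(-5))*4) = (-4*26)*((3*(-5))*4) = -(-1560)*4 = -104*(-60) = 6240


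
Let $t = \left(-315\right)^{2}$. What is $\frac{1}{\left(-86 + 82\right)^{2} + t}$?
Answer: $\frac{1}{99241} \approx 1.0076 \cdot 10^{-5}$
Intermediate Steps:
$t = 99225$
$\frac{1}{\left(-86 + 82\right)^{2} + t} = \frac{1}{\left(-86 + 82\right)^{2} + 99225} = \frac{1}{\left(-4\right)^{2} + 99225} = \frac{1}{16 + 99225} = \frac{1}{99241}$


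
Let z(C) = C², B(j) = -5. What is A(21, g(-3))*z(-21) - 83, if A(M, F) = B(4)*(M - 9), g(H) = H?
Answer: -26543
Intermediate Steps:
A(M, F) = 45 - 5*M (A(M, F) = -5*(M - 9) = -5*(-9 + M) = 45 - 5*M)
A(21, g(-3))*z(-21) - 83 = (45 - 5*21)*(-21)² - 83 = (45 - 105)*441 - 83 = -60*441 - 83 = -26460 - 83 = -26543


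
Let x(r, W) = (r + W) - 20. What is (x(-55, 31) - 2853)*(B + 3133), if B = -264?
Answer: -8311493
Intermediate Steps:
x(r, W) = -20 + W + r (x(r, W) = (W + r) - 20 = -20 + W + r)
(x(-55, 31) - 2853)*(B + 3133) = ((-20 + 31 - 55) - 2853)*(-264 + 3133) = (-44 - 2853)*2869 = -2897*2869 = -8311493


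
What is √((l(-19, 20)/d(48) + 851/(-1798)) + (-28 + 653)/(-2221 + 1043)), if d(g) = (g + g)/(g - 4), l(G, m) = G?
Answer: I*√408043602102/204972 ≈ 3.1164*I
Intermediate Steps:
d(g) = 2*g/(-4 + g) (d(g) = (2*g)/(-4 + g) = 2*g/(-4 + g))
√((l(-19, 20)/d(48) + 851/(-1798)) + (-28 + 653)/(-2221 + 1043)) = √((-19/(2*48/(-4 + 48)) + 851/(-1798)) + (-28 + 653)/(-2221 + 1043)) = √((-19/(2*48/44) + 851*(-1/1798)) + 625/(-1178)) = √((-19/(2*48*(1/44)) - 851/1798) + 625*(-1/1178)) = √((-19/24/11 - 851/1798) - 625/1178) = √((-19*11/24 - 851/1798) - 625/1178) = √((-209/24 - 851/1798) - 625/1178) = √(-198103/21576 - 625/1178) = √(-3981457/409944) = I*√408043602102/204972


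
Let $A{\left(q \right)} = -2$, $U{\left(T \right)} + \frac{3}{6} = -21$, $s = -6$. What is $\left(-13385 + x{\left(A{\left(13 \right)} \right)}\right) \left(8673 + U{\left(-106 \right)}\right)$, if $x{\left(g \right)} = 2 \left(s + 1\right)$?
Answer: $- \frac{231773685}{2} \approx -1.1589 \cdot 10^{8}$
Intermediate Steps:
$U{\left(T \right)} = - \frac{43}{2}$ ($U{\left(T \right)} = - \frac{1}{2} - 21 = - \frac{43}{2}$)
$x{\left(g \right)} = -10$ ($x{\left(g \right)} = 2 \left(-6 + 1\right) = 2 \left(-5\right) = -10$)
$\left(-13385 + x{\left(A{\left(13 \right)} \right)}\right) \left(8673 + U{\left(-106 \right)}\right) = \left(-13385 - 10\right) \left(8673 - \frac{43}{2}\right) = \left(-13395\right) \frac{17303}{2} = - \frac{231773685}{2}$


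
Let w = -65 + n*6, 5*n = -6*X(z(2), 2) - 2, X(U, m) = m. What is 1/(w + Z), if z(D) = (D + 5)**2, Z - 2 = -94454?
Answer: -5/472669 ≈ -1.0578e-5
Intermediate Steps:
Z = -94452 (Z = 2 - 94454 = -94452)
z(D) = (5 + D)**2
n = -14/5 (n = (-6*2 - 2)/5 = (-12 - 2)/5 = (1/5)*(-14) = -14/5 ≈ -2.8000)
w = -409/5 (w = -65 - 14/5*6 = -65 - 84/5 = -409/5 ≈ -81.800)
1/(w + Z) = 1/(-409/5 - 94452) = 1/(-472669/5) = -5/472669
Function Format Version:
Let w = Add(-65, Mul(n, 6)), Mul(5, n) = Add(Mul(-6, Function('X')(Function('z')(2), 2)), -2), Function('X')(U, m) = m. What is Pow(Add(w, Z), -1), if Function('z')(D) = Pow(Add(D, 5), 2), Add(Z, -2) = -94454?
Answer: Rational(-5, 472669) ≈ -1.0578e-5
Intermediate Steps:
Z = -94452 (Z = Add(2, -94454) = -94452)
Function('z')(D) = Pow(Add(5, D), 2)
n = Rational(-14, 5) (n = Mul(Rational(1, 5), Add(Mul(-6, 2), -2)) = Mul(Rational(1, 5), Add(-12, -2)) = Mul(Rational(1, 5), -14) = Rational(-14, 5) ≈ -2.8000)
w = Rational(-409, 5) (w = Add(-65, Mul(Rational(-14, 5), 6)) = Add(-65, Rational(-84, 5)) = Rational(-409, 5) ≈ -81.800)
Pow(Add(w, Z), -1) = Pow(Add(Rational(-409, 5), -94452), -1) = Pow(Rational(-472669, 5), -1) = Rational(-5, 472669)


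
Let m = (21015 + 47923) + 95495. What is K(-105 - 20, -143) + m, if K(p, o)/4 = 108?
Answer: 164865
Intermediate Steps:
m = 164433 (m = 68938 + 95495 = 164433)
K(p, o) = 432 (K(p, o) = 4*108 = 432)
K(-105 - 20, -143) + m = 432 + 164433 = 164865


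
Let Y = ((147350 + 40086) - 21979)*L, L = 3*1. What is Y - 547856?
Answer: -51485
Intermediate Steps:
L = 3
Y = 496371 (Y = ((147350 + 40086) - 21979)*3 = (187436 - 21979)*3 = 165457*3 = 496371)
Y - 547856 = 496371 - 547856 = -51485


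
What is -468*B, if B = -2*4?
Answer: 3744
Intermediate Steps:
B = -8
-468*B = -468*(-8) = 3744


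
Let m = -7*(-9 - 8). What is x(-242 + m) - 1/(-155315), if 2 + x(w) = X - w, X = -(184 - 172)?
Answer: 16929336/155315 ≈ 109.00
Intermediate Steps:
m = 119 (m = -7*(-17) = 119)
X = -12 (X = -1*12 = -12)
x(w) = -14 - w (x(w) = -2 + (-12 - w) = -14 - w)
x(-242 + m) - 1/(-155315) = (-14 - (-242 + 119)) - 1/(-155315) = (-14 - 1*(-123)) - 1*(-1/155315) = (-14 + 123) + 1/155315 = 109 + 1/155315 = 16929336/155315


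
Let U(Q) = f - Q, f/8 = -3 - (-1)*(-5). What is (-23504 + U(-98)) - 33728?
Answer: -57198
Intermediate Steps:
f = -64 (f = 8*(-3 - (-1)*(-5)) = 8*(-3 - 1*5) = 8*(-3 - 5) = 8*(-8) = -64)
U(Q) = -64 - Q
(-23504 + U(-98)) - 33728 = (-23504 + (-64 - 1*(-98))) - 33728 = (-23504 + (-64 + 98)) - 33728 = (-23504 + 34) - 33728 = -23470 - 33728 = -57198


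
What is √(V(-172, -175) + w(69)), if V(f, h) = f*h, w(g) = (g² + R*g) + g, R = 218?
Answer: 62*√13 ≈ 223.54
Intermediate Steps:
w(g) = g² + 219*g (w(g) = (g² + 218*g) + g = g² + 219*g)
√(V(-172, -175) + w(69)) = √(-172*(-175) + 69*(219 + 69)) = √(30100 + 69*288) = √(30100 + 19872) = √49972 = 62*√13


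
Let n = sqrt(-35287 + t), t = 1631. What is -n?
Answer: -2*I*sqrt(8414) ≈ -183.46*I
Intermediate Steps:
n = 2*I*sqrt(8414) (n = sqrt(-35287 + 1631) = sqrt(-33656) = 2*I*sqrt(8414) ≈ 183.46*I)
-n = -2*I*sqrt(8414)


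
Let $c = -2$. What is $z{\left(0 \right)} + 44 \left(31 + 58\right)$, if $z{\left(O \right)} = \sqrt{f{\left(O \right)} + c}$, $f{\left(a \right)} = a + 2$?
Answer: $3916$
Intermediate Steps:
$f{\left(a \right)} = 2 + a$
$z{\left(O \right)} = \sqrt{O}$ ($z{\left(O \right)} = \sqrt{\left(2 + O\right) - 2} = \sqrt{O}$)
$z{\left(0 \right)} + 44 \left(31 + 58\right) = \sqrt{0} + 44 \left(31 + 58\right) = 0 + 44 \cdot 89 = 0 + 3916 = 3916$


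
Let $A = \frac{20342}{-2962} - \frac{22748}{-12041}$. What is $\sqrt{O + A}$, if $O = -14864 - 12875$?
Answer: $\frac{i \sqrt{8822749896615041282}}{17832721} \approx 166.57 i$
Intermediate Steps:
$A = - \frac{88779223}{17832721}$ ($A = 20342 \left(- \frac{1}{2962}\right) - - \frac{22748}{12041} = - \frac{10171}{1481} + \frac{22748}{12041} = - \frac{88779223}{17832721} \approx -4.9784$)
$O = -27739$ ($O = -14864 - 12875 = -27739$)
$\sqrt{O + A} = \sqrt{-27739 - \frac{88779223}{17832721}} = \sqrt{- \frac{494750627042}{17832721}} = \frac{i \sqrt{8822749896615041282}}{17832721}$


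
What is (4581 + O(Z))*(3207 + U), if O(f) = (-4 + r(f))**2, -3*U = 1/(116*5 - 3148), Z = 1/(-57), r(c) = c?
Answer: 184511211042095/12515148 ≈ 1.4743e+7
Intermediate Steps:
Z = -1/57 ≈ -0.017544
U = 1/7704 (U = -1/(3*(116*5 - 3148)) = -1/(3*(580 - 3148)) = -1/3/(-2568) = -1/3*(-1/2568) = 1/7704 ≈ 0.00012980)
O(f) = (-4 + f)**2
(4581 + O(Z))*(3207 + U) = (4581 + (-4 - 1/57)**2)*(3207 + 1/7704) = (4581 + (-229/57)**2)*(24706729/7704) = (4581 + 52441/3249)*(24706729/7704) = (14936110/3249)*(24706729/7704) = 184511211042095/12515148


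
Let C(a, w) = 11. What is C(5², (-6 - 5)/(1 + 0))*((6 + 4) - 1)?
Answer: 99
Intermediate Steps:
C(5², (-6 - 5)/(1 + 0))*((6 + 4) - 1) = 11*((6 + 4) - 1) = 11*(10 - 1) = 11*9 = 99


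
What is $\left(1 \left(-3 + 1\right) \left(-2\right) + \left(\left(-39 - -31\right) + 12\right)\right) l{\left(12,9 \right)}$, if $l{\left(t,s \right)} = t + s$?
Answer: $168$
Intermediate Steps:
$l{\left(t,s \right)} = s + t$
$\left(1 \left(-3 + 1\right) \left(-2\right) + \left(\left(-39 - -31\right) + 12\right)\right) l{\left(12,9 \right)} = \left(1 \left(-3 + 1\right) \left(-2\right) + \left(\left(-39 - -31\right) + 12\right)\right) \left(9 + 12\right) = \left(1 \left(-2\right) \left(-2\right) + \left(\left(-39 + 31\right) + 12\right)\right) 21 = \left(\left(-2\right) \left(-2\right) + \left(-8 + 12\right)\right) 21 = \left(4 + 4\right) 21 = 8 \cdot 21 = 168$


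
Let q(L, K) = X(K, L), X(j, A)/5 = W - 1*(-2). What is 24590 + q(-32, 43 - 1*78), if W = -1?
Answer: 24595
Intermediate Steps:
X(j, A) = 5 (X(j, A) = 5*(-1 - 1*(-2)) = 5*(-1 + 2) = 5*1 = 5)
q(L, K) = 5
24590 + q(-32, 43 - 1*78) = 24590 + 5 = 24595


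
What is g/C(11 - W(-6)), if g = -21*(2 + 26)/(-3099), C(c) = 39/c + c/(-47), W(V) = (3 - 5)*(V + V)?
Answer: -2303/33056 ≈ -0.069670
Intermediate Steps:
W(V) = -4*V
C(c) = 39/c - c/47 (C(c) = 39/c + c*(-1/47) = 39/c - c/47)
g = 196/1033 (g = -21*28*(-1/3099) = -588*(-1/3099) = 196/1033 ≈ 0.18974)
g/C(11 - W(-6)) = 196/(1033*(39/(11 - (-4)*(-6)) - (11 - (-4)*(-6))/47)) = 196/(1033*(39/(11 - 1*24) - (11 - 1*24)/47)) = 196/(1033*(39/(11 - 24) - (11 - 24)/47)) = 196/(1033*(39/(-13) - 1/47*(-13))) = 196/(1033*(39*(-1/13) + 13/47)) = 196/(1033*(-3 + 13/47)) = 196/(1033*(-128/47)) = (196/1033)*(-47/128) = -2303/33056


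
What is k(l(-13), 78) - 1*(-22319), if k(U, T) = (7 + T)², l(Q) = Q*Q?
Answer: 29544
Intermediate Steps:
l(Q) = Q²
k(l(-13), 78) - 1*(-22319) = (7 + 78)² - 1*(-22319) = 85² + 22319 = 7225 + 22319 = 29544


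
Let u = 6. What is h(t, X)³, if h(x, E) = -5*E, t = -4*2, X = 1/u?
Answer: -125/216 ≈ -0.57870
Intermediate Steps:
X = ⅙ (X = 1/6 = ⅙ ≈ 0.16667)
t = -8
h(t, X)³ = (-5*⅙)³ = (-⅚)³ = -125/216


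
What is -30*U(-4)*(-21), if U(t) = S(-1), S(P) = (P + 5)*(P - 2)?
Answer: -7560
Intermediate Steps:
S(P) = (-2 + P)*(5 + P) (S(P) = (5 + P)*(-2 + P) = (-2 + P)*(5 + P))
U(t) = -12 (U(t) = -10 + (-1)**2 + 3*(-1) = -10 + 1 - 3 = -12)
-30*U(-4)*(-21) = -30*(-12)*(-21) = 360*(-21) = -7560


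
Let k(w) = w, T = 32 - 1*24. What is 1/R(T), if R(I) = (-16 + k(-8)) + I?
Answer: -1/16 ≈ -0.062500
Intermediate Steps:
T = 8 (T = 32 - 24 = 8)
R(I) = -24 + I (R(I) = (-16 - 8) + I = -24 + I)
1/R(T) = 1/(-24 + 8) = 1/(-16) = -1/16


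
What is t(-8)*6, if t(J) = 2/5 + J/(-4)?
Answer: 72/5 ≈ 14.400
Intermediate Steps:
t(J) = 2/5 - J/4 (t(J) = 2*(1/5) + J*(-1/4) = 2/5 - J/4)
t(-8)*6 = (2/5 - 1/4*(-8))*6 = (2/5 + 2)*6 = (12/5)*6 = 72/5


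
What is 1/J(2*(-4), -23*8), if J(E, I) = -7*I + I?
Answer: 1/1104 ≈ 0.00090580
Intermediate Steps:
J(E, I) = -6*I
1/J(2*(-4), -23*8) = 1/(-(-138)*8) = 1/(-6*(-184)) = 1/1104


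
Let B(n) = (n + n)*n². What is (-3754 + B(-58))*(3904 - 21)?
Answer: -1529816574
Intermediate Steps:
B(n) = 2*n³ (B(n) = (2*n)*n² = 2*n³)
(-3754 + B(-58))*(3904 - 21) = (-3754 + 2*(-58)³)*(3904 - 21) = (-3754 + 2*(-195112))*3883 = (-3754 - 390224)*3883 = -393978*3883 = -1529816574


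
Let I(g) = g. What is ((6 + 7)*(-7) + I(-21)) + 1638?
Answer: 1526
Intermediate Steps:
((6 + 7)*(-7) + I(-21)) + 1638 = ((6 + 7)*(-7) - 21) + 1638 = (13*(-7) - 21) + 1638 = (-91 - 21) + 1638 = -112 + 1638 = 1526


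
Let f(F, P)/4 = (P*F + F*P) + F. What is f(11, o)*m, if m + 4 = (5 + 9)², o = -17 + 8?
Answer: -143616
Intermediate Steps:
o = -9
f(F, P) = 4*F + 8*F*P (f(F, P) = 4*((P*F + F*P) + F) = 4*((F*P + F*P) + F) = 4*(2*F*P + F) = 4*(F + 2*F*P) = 4*F + 8*F*P)
m = 192 (m = -4 + (5 + 9)² = -4 + 14² = -4 + 196 = 192)
f(11, o)*m = (4*11*(1 + 2*(-9)))*192 = (4*11*(1 - 18))*192 = (4*11*(-17))*192 = -748*192 = -143616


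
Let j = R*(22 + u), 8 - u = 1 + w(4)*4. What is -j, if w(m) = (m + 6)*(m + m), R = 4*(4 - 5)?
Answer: -1164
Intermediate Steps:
R = -4 (R = 4*(-1) = -4)
w(m) = 2*m*(6 + m) (w(m) = (6 + m)*(2*m) = 2*m*(6 + m))
u = -313 (u = 8 - (1 + (2*4*(6 + 4))*4) = 8 - (1 + (2*4*10)*4) = 8 - (1 + 80*4) = 8 - (1 + 320) = 8 - 1*321 = 8 - 321 = -313)
j = 1164 (j = -4*(22 - 313) = -4*(-291) = 1164)
-j = -1*1164 = -1164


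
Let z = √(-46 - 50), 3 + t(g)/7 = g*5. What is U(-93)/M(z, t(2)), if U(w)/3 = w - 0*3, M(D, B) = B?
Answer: -279/49 ≈ -5.6939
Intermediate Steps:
t(g) = -21 + 35*g (t(g) = -21 + 7*(g*5) = -21 + 7*(5*g) = -21 + 35*g)
z = 4*I*√6 (z = √(-96) = 4*I*√6 ≈ 9.798*I)
U(w) = 3*w (U(w) = 3*(w - 0*3) = 3*(w - 1*0) = 3*(w + 0) = 3*w)
U(-93)/M(z, t(2)) = (3*(-93))/(-21 + 35*2) = -279/(-21 + 70) = -279/49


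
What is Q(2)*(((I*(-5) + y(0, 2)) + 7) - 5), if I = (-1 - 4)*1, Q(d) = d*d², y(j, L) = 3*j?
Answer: 216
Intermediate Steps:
Q(d) = d³
I = -5 (I = -5*1 = -5)
Q(2)*(((I*(-5) + y(0, 2)) + 7) - 5) = 2³*(((-5*(-5) + 3*0) + 7) - 5) = 8*(((25 + 0) + 7) - 5) = 8*((25 + 7) - 5) = 8*(32 - 5) = 8*27 = 216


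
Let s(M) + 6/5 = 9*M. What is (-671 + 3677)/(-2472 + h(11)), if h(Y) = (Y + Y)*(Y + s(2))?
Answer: -7515/4651 ≈ -1.6158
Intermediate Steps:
s(M) = -6/5 + 9*M
h(Y) = 2*Y*(84/5 + Y) (h(Y) = (Y + Y)*(Y + (-6/5 + 9*2)) = (2*Y)*(Y + (-6/5 + 18)) = (2*Y)*(Y + 84/5) = (2*Y)*(84/5 + Y) = 2*Y*(84/5 + Y))
(-671 + 3677)/(-2472 + h(11)) = (-671 + 3677)/(-2472 + (2/5)*11*(84 + 5*11)) = 3006/(-2472 + (2/5)*11*(84 + 55)) = 3006/(-2472 + (2/5)*11*139) = 3006/(-2472 + 3058/5) = 3006/(-9302/5) = 3006*(-5/9302) = -7515/4651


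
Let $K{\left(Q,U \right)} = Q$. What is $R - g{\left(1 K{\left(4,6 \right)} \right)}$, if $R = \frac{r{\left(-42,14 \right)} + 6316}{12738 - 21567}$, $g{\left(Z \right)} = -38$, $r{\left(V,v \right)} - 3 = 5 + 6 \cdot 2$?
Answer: $\frac{36574}{981} \approx 37.282$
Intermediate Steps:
$r{\left(V,v \right)} = 20$ ($r{\left(V,v \right)} = 3 + \left(5 + 6 \cdot 2\right) = 3 + \left(5 + 12\right) = 3 + 17 = 20$)
$R = - \frac{704}{981}$ ($R = \frac{20 + 6316}{12738 - 21567} = \frac{6336}{-8829} = 6336 \left(- \frac{1}{8829}\right) = - \frac{704}{981} \approx -0.71764$)
$R - g{\left(1 K{\left(4,6 \right)} \right)} = - \frac{704}{981} - -38 = - \frac{704}{981} + 38 = \frac{36574}{981}$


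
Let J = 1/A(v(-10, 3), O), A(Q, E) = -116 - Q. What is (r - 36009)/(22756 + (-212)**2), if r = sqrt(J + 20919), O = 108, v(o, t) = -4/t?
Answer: -36009/67700 + sqrt(618867438)/11644400 ≈ -0.52975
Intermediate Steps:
J = -3/344 (J = 1/(-116 - (-4)/3) = 1/(-116 - 1*(-4/3)) = 1/(-116 + 4/3) = 1/(-344/3) = -3/344 ≈ -0.0087209)
r = sqrt(618867438)/172 (r = sqrt(-3/344 + 20919) = sqrt(7196133/344) = sqrt(618867438)/172 ≈ 144.63)
(r - 36009)/(22756 + (-212)**2) = (sqrt(618867438)/172 - 36009)/(22756 + (-212)**2) = (-36009 + sqrt(618867438)/172)/(22756 + 44944) = (-36009 + sqrt(618867438)/172)/67700 = (-36009 + sqrt(618867438)/172)*(1/67700) = -36009/67700 + sqrt(618867438)/11644400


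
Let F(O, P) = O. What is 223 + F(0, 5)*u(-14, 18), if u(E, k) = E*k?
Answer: 223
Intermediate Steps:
223 + F(0, 5)*u(-14, 18) = 223 + 0*(-14*18) = 223 + 0*(-252) = 223 + 0 = 223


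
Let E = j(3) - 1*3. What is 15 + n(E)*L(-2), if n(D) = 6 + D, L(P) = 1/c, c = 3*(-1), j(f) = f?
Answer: 13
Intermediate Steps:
c = -3
L(P) = -⅓ (L(P) = 1/(-3) = -⅓)
E = 0 (E = 3 - 1*3 = 3 - 3 = 0)
15 + n(E)*L(-2) = 15 + (6 + 0)*(-⅓) = 15 + 6*(-⅓) = 15 - 2 = 13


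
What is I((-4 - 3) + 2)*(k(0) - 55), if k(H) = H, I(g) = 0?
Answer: 0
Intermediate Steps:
I((-4 - 3) + 2)*(k(0) - 55) = 0*(0 - 55) = 0*(-55) = 0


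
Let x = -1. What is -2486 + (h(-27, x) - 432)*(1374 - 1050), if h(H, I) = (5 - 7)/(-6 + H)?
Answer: -1566778/11 ≈ -1.4243e+5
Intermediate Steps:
h(H, I) = -2/(-6 + H)
-2486 + (h(-27, x) - 432)*(1374 - 1050) = -2486 + (-2/(-6 - 27) - 432)*(1374 - 1050) = -2486 + (-2/(-33) - 432)*324 = -2486 + (-2*(-1/33) - 432)*324 = -2486 + (2/33 - 432)*324 = -2486 - 14254/33*324 = -2486 - 1539432/11 = -1566778/11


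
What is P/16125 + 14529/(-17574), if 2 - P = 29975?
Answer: -2915807/1085750 ≈ -2.6855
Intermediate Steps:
P = -29973 (P = 2 - 1*29975 = 2 - 29975 = -29973)
P/16125 + 14529/(-17574) = -29973/16125 + 14529/(-17574) = -29973*1/16125 + 14529*(-1/17574) = -9991/5375 - 167/202 = -2915807/1085750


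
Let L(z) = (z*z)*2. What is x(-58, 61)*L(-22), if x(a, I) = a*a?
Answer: 3256352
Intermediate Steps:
x(a, I) = a²
L(z) = 2*z² (L(z) = z²*2 = 2*z²)
x(-58, 61)*L(-22) = (-58)²*(2*(-22)²) = 3364*(2*484) = 3364*968 = 3256352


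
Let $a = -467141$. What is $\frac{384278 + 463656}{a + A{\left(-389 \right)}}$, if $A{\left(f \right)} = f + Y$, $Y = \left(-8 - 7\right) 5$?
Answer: $- \frac{847934}{467605} \approx -1.8134$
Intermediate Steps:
$Y = -75$ ($Y = \left(-15\right) 5 = -75$)
$A{\left(f \right)} = -75 + f$ ($A{\left(f \right)} = f - 75 = -75 + f$)
$\frac{384278 + 463656}{a + A{\left(-389 \right)}} = \frac{384278 + 463656}{-467141 - 464} = \frac{847934}{-467141 - 464} = \frac{847934}{-467605} = 847934 \left(- \frac{1}{467605}\right) = - \frac{847934}{467605}$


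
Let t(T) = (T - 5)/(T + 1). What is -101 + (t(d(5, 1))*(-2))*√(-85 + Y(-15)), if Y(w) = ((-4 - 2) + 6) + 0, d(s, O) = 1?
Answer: -101 + 4*I*√85 ≈ -101.0 + 36.878*I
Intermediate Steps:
Y(w) = 0 (Y(w) = (-6 + 6) + 0 = 0 + 0 = 0)
t(T) = (-5 + T)/(1 + T)
-101 + (t(d(5, 1))*(-2))*√(-85 + Y(-15)) = -101 + (((-5 + 1)/(1 + 1))*(-2))*√(-85 + 0) = -101 + ((-4/2)*(-2))*√(-85) = -101 + (((½)*(-4))*(-2))*(I*√85) = -101 + (-2*(-2))*(I*√85) = -101 + 4*(I*√85) = -101 + 4*I*√85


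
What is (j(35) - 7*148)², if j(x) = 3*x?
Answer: 866761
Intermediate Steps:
(j(35) - 7*148)² = (3*35 - 7*148)² = (105 - 1036)² = (-931)² = 866761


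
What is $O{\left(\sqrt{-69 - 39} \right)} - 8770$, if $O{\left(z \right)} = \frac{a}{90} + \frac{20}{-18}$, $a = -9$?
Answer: $- \frac{789409}{90} \approx -8771.2$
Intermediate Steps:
$O{\left(z \right)} = - \frac{109}{90}$ ($O{\left(z \right)} = - \frac{9}{90} + \frac{20}{-18} = \left(-9\right) \frac{1}{90} + 20 \left(- \frac{1}{18}\right) = - \frac{1}{10} - \frac{10}{9} = - \frac{109}{90}$)
$O{\left(\sqrt{-69 - 39} \right)} - 8770 = - \frac{109}{90} - 8770 = - \frac{789409}{90}$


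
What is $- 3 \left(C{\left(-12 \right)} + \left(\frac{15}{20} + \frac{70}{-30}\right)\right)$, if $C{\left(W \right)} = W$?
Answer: $\frac{163}{4} \approx 40.75$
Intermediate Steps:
$- 3 \left(C{\left(-12 \right)} + \left(\frac{15}{20} + \frac{70}{-30}\right)\right) = - 3 \left(-12 + \left(\frac{15}{20} + \frac{70}{-30}\right)\right) = - 3 \left(-12 + \left(15 \cdot \frac{1}{20} + 70 \left(- \frac{1}{30}\right)\right)\right) = - 3 \left(-12 + \left(\frac{3}{4} - \frac{7}{3}\right)\right) = - 3 \left(-12 - \frac{19}{12}\right) = \left(-3\right) \left(- \frac{163}{12}\right) = \frac{163}{4}$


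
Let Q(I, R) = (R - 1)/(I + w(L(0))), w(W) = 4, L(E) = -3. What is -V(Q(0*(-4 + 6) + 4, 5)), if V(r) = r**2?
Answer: -1/4 ≈ -0.25000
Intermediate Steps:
Q(I, R) = (-1 + R)/(4 + I) (Q(I, R) = (R - 1)/(I + 4) = (-1 + R)/(4 + I))
-V(Q(0*(-4 + 6) + 4, 5)) = -((-1 + 5)/(4 + (0*(-4 + 6) + 4)))**2 = -(4/(4 + (0*2 + 4)))**2 = -(4/(4 + (0 + 4)))**2 = -(4/(4 + 4))**2 = -(4/8)**2 = -((1/8)*4)**2 = -(1/2)**2 = -1*1/4 = -1/4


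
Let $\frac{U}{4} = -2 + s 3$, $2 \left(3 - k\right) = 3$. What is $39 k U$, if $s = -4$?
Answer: $-3276$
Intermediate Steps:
$k = \frac{3}{2}$ ($k = 3 - \frac{3}{2} = \frac{3}{2} \approx 1.5$)
$U = -56$ ($U = 4 \left(-2 - 12\right) = 4 \left(-14\right) = -56$)
$39 k U = 39 \cdot \frac{3}{2} \left(-56\right) = \frac{117}{2} \left(-56\right) = -3276$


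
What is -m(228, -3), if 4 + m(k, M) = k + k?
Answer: -452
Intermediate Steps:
m(k, M) = -4 + 2*k (m(k, M) = -4 + (k + k) = -4 + 2*k)
-m(228, -3) = -(-4 + 2*228) = -(-4 + 456) = -1*452 = -452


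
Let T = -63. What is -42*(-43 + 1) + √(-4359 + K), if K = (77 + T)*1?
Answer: 1764 + I*√4345 ≈ 1764.0 + 65.917*I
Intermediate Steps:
K = 14 (K = (77 - 63)*1 = 14*1 = 14)
-42*(-43 + 1) + √(-4359 + K) = -42*(-43 + 1) + √(-4359 + 14) = -42*(-42) + √(-4345) = 1764 + I*√4345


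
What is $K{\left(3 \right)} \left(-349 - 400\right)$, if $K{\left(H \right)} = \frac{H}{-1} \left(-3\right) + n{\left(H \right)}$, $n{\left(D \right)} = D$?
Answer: $-8988$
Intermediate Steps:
$K{\left(H \right)} = 4 H$ ($K{\left(H \right)} = \frac{H}{-1} \left(-3\right) + H = H \left(-1\right) \left(-3\right) + H = - H \left(-3\right) + H = 3 H + H = 4 H$)
$K{\left(3 \right)} \left(-349 - 400\right) = 4 \cdot 3 \left(-349 - 400\right) = 12 \left(-749\right) = -8988$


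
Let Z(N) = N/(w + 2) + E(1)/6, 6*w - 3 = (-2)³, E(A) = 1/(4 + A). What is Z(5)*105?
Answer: 907/2 ≈ 453.50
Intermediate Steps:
w = -⅚ (w = ½ + (⅙)*(-2)³ = ½ + (⅙)*(-8) = ½ - 4/3 = -⅚ ≈ -0.83333)
Z(N) = 1/30 + 6*N/7 (Z(N) = N/(-⅚ + 2) + 1/((4 + 1)*6) = N/(7/6) + (⅙)/5 = N*(6/7) + (⅕)*(⅙) = 6*N/7 + 1/30 = 1/30 + 6*N/7)
Z(5)*105 = (1/30 + (6/7)*5)*105 = (1/30 + 30/7)*105 = (907/210)*105 = 907/2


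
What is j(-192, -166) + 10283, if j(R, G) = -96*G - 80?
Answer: 26139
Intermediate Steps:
j(R, G) = -80 - 96*G
j(-192, -166) + 10283 = (-80 - 96*(-166)) + 10283 = (-80 + 15936) + 10283 = 15856 + 10283 = 26139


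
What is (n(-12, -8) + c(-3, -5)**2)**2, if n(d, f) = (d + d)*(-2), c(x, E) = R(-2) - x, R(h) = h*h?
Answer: 9409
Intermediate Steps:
R(h) = h**2
c(x, E) = 4 - x (c(x, E) = (-2)**2 - x = 4 - x)
n(d, f) = -4*d (n(d, f) = (2*d)*(-2) = -4*d)
(n(-12, -8) + c(-3, -5)**2)**2 = (-4*(-12) + (4 - 1*(-3))**2)**2 = (48 + (4 + 3)**2)**2 = (48 + 7**2)**2 = (48 + 49)**2 = 97**2 = 9409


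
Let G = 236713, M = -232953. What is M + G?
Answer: 3760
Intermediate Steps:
M + G = -232953 + 236713 = 3760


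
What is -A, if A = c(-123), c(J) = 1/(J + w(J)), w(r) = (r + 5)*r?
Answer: -1/14391 ≈ -6.9488e-5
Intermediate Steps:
w(r) = r*(5 + r) (w(r) = (5 + r)*r = r*(5 + r))
c(J) = 1/(J + J*(5 + J))
A = 1/14391 (A = 1/((-123)*(6 - 123)) = -1/123/(-117) = -1/123*(-1/117) = 1/14391 ≈ 6.9488e-5)
-A = -1*1/14391 = -1/14391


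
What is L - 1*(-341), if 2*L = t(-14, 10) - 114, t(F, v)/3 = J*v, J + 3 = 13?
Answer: 434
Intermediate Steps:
J = 10 (J = -3 + 13 = 10)
t(F, v) = 30*v (t(F, v) = 3*(10*v) = 30*v)
L = 93 (L = (30*10 - 114)/2 = (300 - 114)/2 = (1/2)*186 = 93)
L - 1*(-341) = 93 - 1*(-341) = 93 + 341 = 434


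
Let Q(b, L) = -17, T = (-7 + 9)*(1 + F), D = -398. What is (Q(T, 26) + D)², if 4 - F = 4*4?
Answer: 172225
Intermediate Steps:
F = -12 (F = 4 - 4*4 = 4 - 1*16 = 4 - 16 = -12)
T = -22 (T = (-7 + 9)*(1 - 12) = 2*(-11) = -22)
(Q(T, 26) + D)² = (-17 - 398)² = (-415)² = 172225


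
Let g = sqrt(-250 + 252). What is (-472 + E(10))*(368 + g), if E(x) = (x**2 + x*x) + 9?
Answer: -96784 - 263*sqrt(2) ≈ -97156.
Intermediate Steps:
g = sqrt(2) ≈ 1.4142
E(x) = 9 + 2*x**2 (E(x) = (x**2 + x**2) + 9 = 2*x**2 + 9 = 9 + 2*x**2)
(-472 + E(10))*(368 + g) = (-472 + (9 + 2*10**2))*(368 + sqrt(2)) = (-472 + (9 + 2*100))*(368 + sqrt(2)) = (-472 + (9 + 200))*(368 + sqrt(2)) = (-472 + 209)*(368 + sqrt(2)) = -263*(368 + sqrt(2)) = -96784 - 263*sqrt(2)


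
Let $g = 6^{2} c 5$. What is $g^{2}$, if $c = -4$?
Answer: $518400$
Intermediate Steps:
$g = -720$ ($g = 6^{2} \left(-4\right) 5 = 36 \left(-4\right) 5 = \left(-144\right) 5 = -720$)
$g^{2} = \left(-720\right)^{2} = 518400$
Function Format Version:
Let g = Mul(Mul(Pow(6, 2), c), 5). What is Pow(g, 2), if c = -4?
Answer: 518400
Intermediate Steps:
g = -720 (g = Mul(Mul(Pow(6, 2), -4), 5) = Mul(Mul(36, -4), 5) = Mul(-144, 5) = -720)
Pow(g, 2) = Pow(-720, 2) = 518400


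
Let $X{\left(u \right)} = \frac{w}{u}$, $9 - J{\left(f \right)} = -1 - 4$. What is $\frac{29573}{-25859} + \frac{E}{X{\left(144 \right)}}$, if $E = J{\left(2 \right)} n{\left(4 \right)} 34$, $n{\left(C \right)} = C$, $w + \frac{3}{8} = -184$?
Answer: $- \frac{56762957647}{38142025} \approx -1488.2$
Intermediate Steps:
$w = - \frac{1475}{8}$ ($w = - \frac{3}{8} - 184 = - \frac{1475}{8} \approx -184.38$)
$J{\left(f \right)} = 14$ ($J{\left(f \right)} = 9 - \left(-1 - 4\right) = 9 - -5 = 9 + 5 = 14$)
$E = 1904$ ($E = 14 \cdot 4 \cdot 34 = 56 \cdot 34 = 1904$)
$X{\left(u \right)} = - \frac{1475}{8 u}$
$\frac{29573}{-25859} + \frac{E}{X{\left(144 \right)}} = \frac{29573}{-25859} + \frac{1904}{\left(- \frac{1475}{8}\right) \frac{1}{144}} = 29573 \left(- \frac{1}{25859}\right) + \frac{1904}{\left(- \frac{1475}{8}\right) \frac{1}{144}} = - \frac{29573}{25859} + \frac{1904}{- \frac{1475}{1152}} = - \frac{29573}{25859} + 1904 \left(- \frac{1152}{1475}\right) = - \frac{29573}{25859} - \frac{2193408}{1475} = - \frac{56762957647}{38142025}$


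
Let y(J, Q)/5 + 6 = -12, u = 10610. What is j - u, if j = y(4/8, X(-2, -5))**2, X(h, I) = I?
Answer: -2510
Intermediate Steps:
y(J, Q) = -90 (y(J, Q) = -30 + 5*(-12) = -30 - 60 = -90)
j = 8100 (j = (-90)**2 = 8100)
j - u = 8100 - 1*10610 = 8100 - 10610 = -2510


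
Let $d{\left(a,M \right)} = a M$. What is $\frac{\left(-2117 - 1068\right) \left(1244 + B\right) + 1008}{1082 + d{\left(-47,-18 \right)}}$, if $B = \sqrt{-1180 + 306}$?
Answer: $- \frac{990283}{482} - \frac{3185 i \sqrt{874}}{1928} \approx -2054.5 - 48.838 i$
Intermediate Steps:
$B = i \sqrt{874}$ ($B = \sqrt{-874} = i \sqrt{874} \approx 29.563 i$)
$d{\left(a,M \right)} = M a$
$\frac{\left(-2117 - 1068\right) \left(1244 + B\right) + 1008}{1082 + d{\left(-47,-18 \right)}} = \frac{\left(-2117 - 1068\right) \left(1244 + i \sqrt{874}\right) + 1008}{1082 - -846} = \frac{- 3185 \left(1244 + i \sqrt{874}\right) + 1008}{1082 + 846} = \frac{\left(-3962140 - 3185 i \sqrt{874}\right) + 1008}{1928} = \left(-3961132 - 3185 i \sqrt{874}\right) \frac{1}{1928} = - \frac{990283}{482} - \frac{3185 i \sqrt{874}}{1928}$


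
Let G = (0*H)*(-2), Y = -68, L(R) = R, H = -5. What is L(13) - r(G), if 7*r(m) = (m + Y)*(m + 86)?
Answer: 5939/7 ≈ 848.43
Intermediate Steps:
G = 0 (G = (0*(-5))*(-2) = 0*(-2) = 0)
r(m) = (-68 + m)*(86 + m)/7 (r(m) = ((m - 68)*(m + 86))/7 = ((-68 + m)*(86 + m))/7 = (-68 + m)*(86 + m)/7)
L(13) - r(G) = 13 - (-5848/7 + (⅐)*0² + (18/7)*0) = 13 - (-5848/7 + (⅐)*0 + 0) = 13 - (-5848/7 + 0 + 0) = 13 - 1*(-5848/7) = 13 + 5848/7 = 5939/7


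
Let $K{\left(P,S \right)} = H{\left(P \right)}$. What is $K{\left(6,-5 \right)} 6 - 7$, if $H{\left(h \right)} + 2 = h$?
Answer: $17$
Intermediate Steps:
$H{\left(h \right)} = -2 + h$
$K{\left(P,S \right)} = -2 + P$
$K{\left(6,-5 \right)} 6 - 7 = \left(-2 + 6\right) 6 - 7 = 4 \cdot 6 - 7 = 24 - 7 = 17$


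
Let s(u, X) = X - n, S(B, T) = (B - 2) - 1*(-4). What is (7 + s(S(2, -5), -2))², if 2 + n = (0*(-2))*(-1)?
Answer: 49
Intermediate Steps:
S(B, T) = 2 + B (S(B, T) = (-2 + B) + 4 = 2 + B)
n = -2 (n = -2 + (0*(-2))*(-1) = -2 + 0*(-1) = -2 + 0 = -2)
s(u, X) = 2 + X (s(u, X) = X - 1*(-2) = X + 2 = 2 + X)
(7 + s(S(2, -5), -2))² = (7 + (2 - 2))² = (7 + 0)² = 7² = 49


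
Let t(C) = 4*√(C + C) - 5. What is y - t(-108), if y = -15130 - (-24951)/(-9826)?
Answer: -148643201/9826 - 24*I*√6 ≈ -15128.0 - 58.788*I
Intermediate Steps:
t(C) = -5 + 4*√2*√C (t(C) = 4*√(2*C) - 5 = 4*(√2*√C) - 5 = 4*√2*√C - 5 = -5 + 4*√2*√C)
y = -148692331/9826 (y = -15130 - (-24951)*(-1)/9826 = -15130 - 1*24951/9826 = -15130 - 24951/9826 = -148692331/9826 ≈ -15133.)
y - t(-108) = -148692331/9826 - (-5 + 4*√2*√(-108)) = -148692331/9826 - (-5 + 4*√2*(6*I*√3)) = -148692331/9826 - (-5 + 24*I*√6) = -148692331/9826 + (5 - 24*I*√6) = -148643201/9826 - 24*I*√6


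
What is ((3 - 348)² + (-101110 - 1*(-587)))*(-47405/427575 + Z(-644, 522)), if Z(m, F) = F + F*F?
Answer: 431949516463718/85515 ≈ 5.0512e+9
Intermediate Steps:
Z(m, F) = F + F²
((3 - 348)² + (-101110 - 1*(-587)))*(-47405/427575 + Z(-644, 522)) = ((3 - 348)² + (-101110 - 1*(-587)))*(-47405/427575 + 522*(1 + 522)) = ((-345)² + (-101110 + 587))*(-47405*1/427575 + 522*523) = (119025 - 100523)*(-9481/85515 + 273006) = 18502*(23346098609/85515) = 431949516463718/85515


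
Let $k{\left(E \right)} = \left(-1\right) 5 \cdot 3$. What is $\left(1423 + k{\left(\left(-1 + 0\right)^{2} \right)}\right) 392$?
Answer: $551936$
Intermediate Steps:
$k{\left(E \right)} = -15$ ($k{\left(E \right)} = \left(-5\right) 3 = -15$)
$\left(1423 + k{\left(\left(-1 + 0\right)^{2} \right)}\right) 392 = \left(1423 - 15\right) 392 = 1408 \cdot 392 = 551936$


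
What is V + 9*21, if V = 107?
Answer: 296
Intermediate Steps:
V + 9*21 = 107 + 9*21 = 107 + 189 = 296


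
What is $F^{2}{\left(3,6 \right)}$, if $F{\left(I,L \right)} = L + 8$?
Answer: $196$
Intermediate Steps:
$F{\left(I,L \right)} = 8 + L$
$F^{2}{\left(3,6 \right)} = \left(8 + 6\right)^{2} = 14^{2} = 196$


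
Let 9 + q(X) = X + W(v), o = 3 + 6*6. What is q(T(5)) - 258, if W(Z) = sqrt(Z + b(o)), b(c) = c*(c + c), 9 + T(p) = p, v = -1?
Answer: -271 + sqrt(3041) ≈ -215.85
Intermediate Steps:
o = 39 (o = 3 + 36 = 39)
T(p) = -9 + p
b(c) = 2*c**2 (b(c) = c*(2*c) = 2*c**2)
W(Z) = sqrt(3042 + Z) (W(Z) = sqrt(Z + 2*39**2) = sqrt(Z + 2*1521) = sqrt(Z + 3042) = sqrt(3042 + Z))
q(X) = -9 + X + sqrt(3041) (q(X) = -9 + (X + sqrt(3042 - 1)) = -9 + (X + sqrt(3041)) = -9 + X + sqrt(3041))
q(T(5)) - 258 = (-9 + (-9 + 5) + sqrt(3041)) - 258 = (-9 - 4 + sqrt(3041)) - 258 = (-13 + sqrt(3041)) - 258 = -271 + sqrt(3041)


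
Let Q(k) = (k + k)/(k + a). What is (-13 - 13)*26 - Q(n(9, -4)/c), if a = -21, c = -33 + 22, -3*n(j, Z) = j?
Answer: -25687/38 ≈ -675.97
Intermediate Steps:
n(j, Z) = -j/3
c = -11
Q(k) = 2*k/(-21 + k) (Q(k) = (k + k)/(k - 21) = (2*k)/(-21 + k) = 2*k/(-21 + k))
(-13 - 13)*26 - Q(n(9, -4)/c) = (-13 - 13)*26 - 2*-1/3*9/(-11)/(-21 - 1/3*9/(-11)) = -26*26 - 2*(-3*(-1/11))/(-21 - 3*(-1/11)) = -676 - 2*3/(11*(-21 + 3/11)) = -676 - 2*3/(11*(-228/11)) = -676 - 2*3*(-11)/(11*228) = -676 - 1*(-1/38) = -676 + 1/38 = -25687/38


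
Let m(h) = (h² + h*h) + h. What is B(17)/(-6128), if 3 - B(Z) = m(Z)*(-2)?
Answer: -1193/6128 ≈ -0.19468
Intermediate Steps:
m(h) = h + 2*h² (m(h) = (h² + h²) + h = 2*h² + h = h + 2*h²)
B(Z) = 3 + 2*Z*(1 + 2*Z) (B(Z) = 3 - Z*(1 + 2*Z)*(-2) = 3 - (-2)*Z*(1 + 2*Z) = 3 + 2*Z*(1 + 2*Z))
B(17)/(-6128) = (3 + 2*17*(1 + 2*17))/(-6128) = (3 + 2*17*(1 + 34))*(-1/6128) = (3 + 2*17*35)*(-1/6128) = (3 + 1190)*(-1/6128) = 1193*(-1/6128) = -1193/6128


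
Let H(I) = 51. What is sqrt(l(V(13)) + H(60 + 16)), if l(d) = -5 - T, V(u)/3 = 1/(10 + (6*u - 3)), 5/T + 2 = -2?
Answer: 3*sqrt(21)/2 ≈ 6.8739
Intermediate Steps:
T = -5/4 (T = 5/(-2 - 2) = 5/(-4) = 5*(-1/4) = -5/4 ≈ -1.2500)
V(u) = 3/(7 + 6*u) (V(u) = 3/(10 + (6*u - 3)) = 3/(10 + (-3 + 6*u)) = 3/(7 + 6*u))
l(d) = -15/4 (l(d) = -5 - 1*(-5/4) = -5 + 5/4 = -15/4)
sqrt(l(V(13)) + H(60 + 16)) = sqrt(-15/4 + 51) = sqrt(189/4) = 3*sqrt(21)/2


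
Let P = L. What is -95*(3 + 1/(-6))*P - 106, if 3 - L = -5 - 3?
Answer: -18401/6 ≈ -3066.8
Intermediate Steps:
L = 11 (L = 3 - (-5 - 3) = 3 - 1*(-8) = 3 + 8 = 11)
P = 11
-95*(3 + 1/(-6))*P - 106 = -95*(3 + 1/(-6))*11 - 106 = -95*(3 + 1*(-1/6))*11 - 106 = -95*(3 - 1/6)*11 - 106 = -1615*11/6 - 106 = -95*187/6 - 106 = -17765/6 - 106 = -18401/6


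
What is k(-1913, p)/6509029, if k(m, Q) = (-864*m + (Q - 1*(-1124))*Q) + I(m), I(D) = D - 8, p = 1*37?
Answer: 1693868/6509029 ≈ 0.26023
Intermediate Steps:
p = 37
I(D) = -8 + D
k(m, Q) = -8 - 863*m + Q*(1124 + Q) (k(m, Q) = (-864*m + (Q - 1*(-1124))*Q) + (-8 + m) = (-864*m + (Q + 1124)*Q) + (-8 + m) = (-864*m + (1124 + Q)*Q) + (-8 + m) = (-864*m + Q*(1124 + Q)) + (-8 + m) = -8 - 863*m + Q*(1124 + Q))
k(-1913, p)/6509029 = (-8 + 37² - 863*(-1913) + 1124*37)/6509029 = (-8 + 1369 + 1650919 + 41588)*(1/6509029) = 1693868*(1/6509029) = 1693868/6509029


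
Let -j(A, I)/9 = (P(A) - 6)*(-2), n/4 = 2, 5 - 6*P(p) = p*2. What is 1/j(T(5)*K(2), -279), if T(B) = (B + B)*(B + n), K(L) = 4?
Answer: -1/3213 ≈ -0.00031124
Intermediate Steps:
P(p) = 5/6 - p/3 (P(p) = 5/6 - p*2/6 = 5/6 - p/3)
n = 8 (n = 4*2 = 8)
T(B) = 2*B*(8 + B) (T(B) = (B + B)*(B + 8) = (2*B)*(8 + B) = 2*B*(8 + B))
j(A, I) = -93 - 6*A (j(A, I) = -9*((5/6 - A/3) - 6)*(-2) = -9*(-31/6 - A/3)*(-2) = -9*(31/3 + 2*A/3) = -93 - 6*A)
1/j(T(5)*K(2), -279) = 1/(-93 - 6*2*5*(8 + 5)*4) = 1/(-93 - 6*2*5*13*4) = 1/(-93 - 780*4) = 1/(-93 - 6*520) = 1/(-93 - 3120) = 1/(-3213) = -1/3213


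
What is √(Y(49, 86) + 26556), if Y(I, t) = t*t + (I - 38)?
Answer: √33963 ≈ 184.29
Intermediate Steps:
Y(I, t) = -38 + I + t² (Y(I, t) = t² + (-38 + I) = -38 + I + t²)
√(Y(49, 86) + 26556) = √((-38 + 49 + 86²) + 26556) = √((-38 + 49 + 7396) + 26556) = √(7407 + 26556) = √33963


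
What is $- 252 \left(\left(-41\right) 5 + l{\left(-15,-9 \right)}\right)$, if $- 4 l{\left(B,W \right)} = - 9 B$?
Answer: $60165$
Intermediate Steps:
$l{\left(B,W \right)} = \frac{9 B}{4}$ ($l{\left(B,W \right)} = - \frac{\left(-9\right) B}{4} = \frac{9 B}{4}$)
$- 252 \left(\left(-41\right) 5 + l{\left(-15,-9 \right)}\right) = - 252 \left(\left(-41\right) 5 + \frac{9}{4} \left(-15\right)\right) = - 252 \left(-205 - \frac{135}{4}\right) = \left(-252\right) \left(- \frac{955}{4}\right) = 60165$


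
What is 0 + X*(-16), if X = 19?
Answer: -304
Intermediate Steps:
0 + X*(-16) = 0 + 19*(-16) = 0 - 304 = -304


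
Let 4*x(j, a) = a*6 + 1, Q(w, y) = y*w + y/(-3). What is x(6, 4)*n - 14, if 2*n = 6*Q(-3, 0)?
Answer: -14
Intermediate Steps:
Q(w, y) = -y/3 + w*y (Q(w, y) = w*y - y/3 = -y/3 + w*y)
x(j, a) = ¼ + 3*a/2 (x(j, a) = (a*6 + 1)/4 = (6*a + 1)/4 = (1 + 6*a)/4 = ¼ + 3*a/2)
n = 0 (n = (6*(0*(-⅓ - 3)))/2 = (6*(0*(-10/3)))/2 = (6*0)/2 = (½)*0 = 0)
x(6, 4)*n - 14 = (¼ + (3/2)*4)*0 - 14 = (¼ + 6)*0 - 14 = (25/4)*0 - 14 = 0 - 14 = -14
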